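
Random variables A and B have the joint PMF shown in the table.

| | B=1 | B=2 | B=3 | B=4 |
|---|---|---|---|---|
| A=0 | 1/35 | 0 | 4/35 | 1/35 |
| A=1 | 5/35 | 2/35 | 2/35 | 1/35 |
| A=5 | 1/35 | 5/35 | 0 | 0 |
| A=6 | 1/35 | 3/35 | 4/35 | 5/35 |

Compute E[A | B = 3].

13/5

P(B = 3) = 2/7.
Summing A·P(A=x,B=y) over the conditioning event gives 26/35.
E[A | B = 3] = (26/35) / (2/7) = 13/5.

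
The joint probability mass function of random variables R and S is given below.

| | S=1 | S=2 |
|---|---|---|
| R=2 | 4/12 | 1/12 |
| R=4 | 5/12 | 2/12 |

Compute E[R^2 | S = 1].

32/3

P(S = 1) = 3/4.
Summing R^2·P(R=x,S=y) over the conditioning event gives 8.
E[R^2 | S = 1] = (8) / (3/4) = 32/3.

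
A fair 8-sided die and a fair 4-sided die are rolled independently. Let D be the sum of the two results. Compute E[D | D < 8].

46/9

P(D < 8) = 9/16.
Σ over the event: 2·1/32 + 3·1/16 + 4·3/32 + 5·1/8 + 6·1/8 + 7·1/8 = 23/8.
E[D | D < 8] = (23/8) / (9/16) = 46/9.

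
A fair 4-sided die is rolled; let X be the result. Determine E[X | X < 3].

Given X < 3, X is equally likely to be any of {1, 2}.
E[X | X < 3] = (1 + 2) / 2 = 3/2.

3/2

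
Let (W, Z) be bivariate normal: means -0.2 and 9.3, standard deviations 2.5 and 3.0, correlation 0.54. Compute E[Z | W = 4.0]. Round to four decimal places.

12.0216

For a bivariate normal, E[Z | W=x] = μ_Z + ρ·(σ_Z/σ_W)·(x − μ_W).
E[Z | W=4.0] = 9.3 + (0.54)·(3.0/2.5)·(4.0 − (-0.2)) = 9.3 + (0.648)·(4.2) = 12.0216.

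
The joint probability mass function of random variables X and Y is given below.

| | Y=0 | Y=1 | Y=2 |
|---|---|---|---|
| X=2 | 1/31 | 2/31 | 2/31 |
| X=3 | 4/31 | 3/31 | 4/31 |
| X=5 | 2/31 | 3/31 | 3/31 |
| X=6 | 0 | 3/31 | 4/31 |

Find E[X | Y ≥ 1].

P(Y ≥ 1) = 24/31.
Σ X·P over the event = 2·(2/31) + 2·(2/31) + 3·(3/31) + 3·(4/31) + 5·(3/31) + 5·(3/31) + 6·(3/31) + 6·(4/31) = 101/31.
E[X | Y ≥ 1] = (101/31) / (24/31) = 101/24.

101/24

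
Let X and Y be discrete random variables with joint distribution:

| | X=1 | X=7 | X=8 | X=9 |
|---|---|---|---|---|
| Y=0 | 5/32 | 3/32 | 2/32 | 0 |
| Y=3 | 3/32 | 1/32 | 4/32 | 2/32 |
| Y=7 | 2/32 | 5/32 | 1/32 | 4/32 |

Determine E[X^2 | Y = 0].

P(Y = 0) = 5/16.
Σ X^2·P over the event = 1·(5/32) + 49·(3/32) + 64·(2/32) = 35/4.
E[X^2 | Y = 0] = (35/4) / (5/16) = 28.

28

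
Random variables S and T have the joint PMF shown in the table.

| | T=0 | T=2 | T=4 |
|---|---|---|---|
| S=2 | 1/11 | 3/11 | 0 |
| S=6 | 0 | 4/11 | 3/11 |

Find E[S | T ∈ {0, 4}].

5

P(T ∈ {0, 4}) = 4/11.
Σ S·P over the event = 2·(1/11) + 6·(3/11) = 20/11.
E[S | T ∈ {0, 4}] = (20/11) / (4/11) = 5.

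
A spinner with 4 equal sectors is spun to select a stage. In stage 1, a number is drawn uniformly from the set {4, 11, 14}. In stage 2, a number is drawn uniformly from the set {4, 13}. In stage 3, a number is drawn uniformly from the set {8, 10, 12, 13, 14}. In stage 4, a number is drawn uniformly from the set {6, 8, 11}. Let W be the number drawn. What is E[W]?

379/40

E[W | stage 1] = (4+11+14)/3 = 29/3.
E[W | stage 2] = (4+13)/2 = 17/2.
E[W | stage 3] = (8+10+12+13+14)/5 = 57/5.
E[W | stage 4] = (6+8+11)/3 = 25/3.
By the law of total expectation,
E[W] = (1/4)·(29/3) + (1/4)·(17/2) + (1/4)·(57/5) + (1/4)·(25/3) = 379/40.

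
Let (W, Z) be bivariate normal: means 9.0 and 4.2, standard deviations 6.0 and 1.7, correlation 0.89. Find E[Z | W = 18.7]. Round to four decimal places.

6.6460

For a bivariate normal, E[Z | W=x] = μ_Z + ρ·(σ_Z/σ_W)·(x − μ_W).
E[Z | W=18.7] = 4.2 + (0.89)·(1.7/6.0)·(18.7 − (9.0)) = 4.2 + (0.25217)·(9.7) = 6.6460.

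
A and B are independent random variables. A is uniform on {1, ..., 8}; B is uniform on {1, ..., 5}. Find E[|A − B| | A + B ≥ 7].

74/25

P(A + B ≥ 7) = 5/8.
Summing |A−B|·P(x,y) over outcomes with A + B ≥ 7 gives 37/20.
E[|A − B| | A + B ≥ 7] = (37/20) / (5/8) = 74/25.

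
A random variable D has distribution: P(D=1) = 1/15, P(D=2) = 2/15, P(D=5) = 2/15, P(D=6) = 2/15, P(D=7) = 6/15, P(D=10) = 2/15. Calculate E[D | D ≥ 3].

P(D ≥ 3) = 4/5.
Σ over the event: 5·2/15 + 6·2/15 + 7·2/5 + 10·2/15 = 28/5.
E[D | D ≥ 3] = (28/5) / (4/5) = 7.

7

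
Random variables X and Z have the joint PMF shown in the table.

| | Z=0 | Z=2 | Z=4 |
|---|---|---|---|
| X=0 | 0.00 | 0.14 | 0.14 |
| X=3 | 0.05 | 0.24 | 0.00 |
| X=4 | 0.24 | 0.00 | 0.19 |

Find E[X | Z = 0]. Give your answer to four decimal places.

P(Z = 0) = 0.29.
Σ X·P over the event = 3·(0.05) + 4·(0.24) = 1.11.
E[X | Z = 0] = (1.11) / (0.29) = 3.8276.

3.8276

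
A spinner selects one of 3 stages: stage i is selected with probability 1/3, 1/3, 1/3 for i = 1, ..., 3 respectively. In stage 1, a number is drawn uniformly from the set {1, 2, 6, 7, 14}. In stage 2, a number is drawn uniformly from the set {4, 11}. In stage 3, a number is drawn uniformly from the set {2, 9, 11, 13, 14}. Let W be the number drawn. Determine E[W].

E[W | stage 1] = (1+2+6+7+14)/5 = 6.
E[W | stage 2] = (4+11)/2 = 15/2.
E[W | stage 3] = (2+9+11+13+14)/5 = 49/5.
E[W] = (1/3)·(6) + (1/3)·(15/2) + (1/3)·(49/5) = 233/30.

233/30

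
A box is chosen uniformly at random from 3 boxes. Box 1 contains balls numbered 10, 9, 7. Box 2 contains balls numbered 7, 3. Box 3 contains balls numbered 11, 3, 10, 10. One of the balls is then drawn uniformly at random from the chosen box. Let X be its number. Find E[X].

E[X | box 1] = (10+9+7)/3 = 26/3.
E[X | box 2] = (7+3)/2 = 5.
E[X | box 3] = (11+3+10+10)/4 = 17/2.
E[X] = (1/3)·(26/3) + (1/3)·(5) + (1/3)·(17/2) = 133/18.

133/18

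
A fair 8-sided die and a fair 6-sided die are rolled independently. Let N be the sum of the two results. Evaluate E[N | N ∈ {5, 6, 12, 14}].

P(N ∈ {5, 6, 12, 14}) = 13/48.
Σ over the event: 5·1/12 + 6·5/48 + 12·1/16 + 14·1/48 = 25/12.
E[N | N ∈ {5, 6, 12, 14}] = (25/12) / (13/48) = 100/13.

100/13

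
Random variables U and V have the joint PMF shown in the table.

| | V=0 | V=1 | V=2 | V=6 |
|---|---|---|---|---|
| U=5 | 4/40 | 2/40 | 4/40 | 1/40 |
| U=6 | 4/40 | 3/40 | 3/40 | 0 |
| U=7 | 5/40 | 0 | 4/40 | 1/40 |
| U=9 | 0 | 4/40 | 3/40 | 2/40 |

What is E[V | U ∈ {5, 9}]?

19/10

P(U ∈ {5, 9}) = 1/2.
Σ V·P over the event = 0·(4/40) + 1·(2/40) + 2·(4/40) + 6·(1/40) + 1·(4/40) + 2·(3/40) + 6·(2/40) = 19/20.
E[V | U ∈ {5, 9}] = (19/20) / (1/2) = 19/10.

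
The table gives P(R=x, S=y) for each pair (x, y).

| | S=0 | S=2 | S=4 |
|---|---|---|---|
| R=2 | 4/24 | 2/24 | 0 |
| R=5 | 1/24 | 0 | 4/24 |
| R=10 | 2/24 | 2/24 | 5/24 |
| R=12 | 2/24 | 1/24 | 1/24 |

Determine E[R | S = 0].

P(S = 0) = 3/8.
Σ R·P over the event = 2·(4/24) + 5·(1/24) + 10·(2/24) + 12·(2/24) = 19/8.
E[R | S = 0] = (19/8) / (3/8) = 19/3.

19/3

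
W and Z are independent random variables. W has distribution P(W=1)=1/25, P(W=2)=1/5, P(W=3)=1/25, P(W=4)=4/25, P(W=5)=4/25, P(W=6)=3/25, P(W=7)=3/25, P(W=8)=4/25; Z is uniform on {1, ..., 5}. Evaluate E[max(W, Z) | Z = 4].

27/5

P(Z = 4) = 1/5.
Summing max(W,Z)·P(x,y) over outcomes with Z = 4 gives 27/25.
E[max(W, Z) | Z = 4] = (27/25) / (1/5) = 27/5.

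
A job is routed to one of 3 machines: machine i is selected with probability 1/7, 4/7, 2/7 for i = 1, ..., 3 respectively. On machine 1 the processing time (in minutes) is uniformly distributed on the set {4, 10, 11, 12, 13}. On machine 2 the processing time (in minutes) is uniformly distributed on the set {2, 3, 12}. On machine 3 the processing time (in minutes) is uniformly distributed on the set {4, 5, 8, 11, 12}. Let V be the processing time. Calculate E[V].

E[V | machine 1] = (4+10+11+12+13)/5 = 10.
E[V | machine 2] = (2+3+12)/3 = 17/3.
E[V | machine 3] = (4+5+8+11+12)/5 = 8.
By the law of total expectation,
E[V] = (1/7)·(10) + (4/7)·(17/3) + (2/7)·(8) = 146/21.

146/21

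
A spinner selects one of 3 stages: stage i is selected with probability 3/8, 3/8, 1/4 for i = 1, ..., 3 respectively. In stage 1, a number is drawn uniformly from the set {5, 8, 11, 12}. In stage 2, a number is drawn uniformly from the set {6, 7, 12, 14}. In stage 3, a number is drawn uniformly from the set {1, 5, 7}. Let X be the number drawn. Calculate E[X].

779/96

E[X | stage 1] = (5+8+11+12)/4 = 9.
E[X | stage 2] = (6+7+12+14)/4 = 39/4.
E[X | stage 3] = (1+5+7)/3 = 13/3.
E[X] = (3/8)·(9) + (3/8)·(39/4) + (1/4)·(13/3) = 779/96.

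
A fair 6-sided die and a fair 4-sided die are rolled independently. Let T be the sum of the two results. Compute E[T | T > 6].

P(T > 6) = 5/12.
Σ over the event: 7·1/6 + 8·1/8 + 9·1/12 + 10·1/24 = 10/3.
E[T | T > 6] = (10/3) / (5/12) = 8.

8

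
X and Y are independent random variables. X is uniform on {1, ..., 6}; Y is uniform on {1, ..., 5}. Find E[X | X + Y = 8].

9/2

Outcomes with X + Y = 8: (3,5), (4,4), (5,3), (6,2), each with probability 1/30.
E[X | X + Y = 8] = (3 + 4 + 5 + 6) / 4 = 9/2.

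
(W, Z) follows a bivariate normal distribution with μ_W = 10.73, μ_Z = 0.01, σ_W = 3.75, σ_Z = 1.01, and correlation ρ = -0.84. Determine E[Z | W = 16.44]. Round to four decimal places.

The regression of Z on W has slope ρ·σ_Z/σ_W and passes through (μ_W, μ_Z).
E[Z | W=16.44] = 0.01 + (-0.84)·(1.01/3.75)·(16.44 − (10.73)) = 0.01 + (-0.22624)·(5.71) = -1.2818.

-1.2818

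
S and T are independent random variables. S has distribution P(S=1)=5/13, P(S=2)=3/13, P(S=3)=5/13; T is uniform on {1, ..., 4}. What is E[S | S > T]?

36/13

P(S > T) = 1/4.
Summing S·P(x,y) over outcomes with S > T gives 9/13.
E[S | S > T] = (9/13) / (1/4) = 36/13.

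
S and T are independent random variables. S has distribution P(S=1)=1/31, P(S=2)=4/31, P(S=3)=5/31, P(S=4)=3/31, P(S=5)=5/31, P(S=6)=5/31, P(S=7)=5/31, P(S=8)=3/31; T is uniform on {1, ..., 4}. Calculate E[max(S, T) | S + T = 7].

P(S + T = 7) = 9/62.
Summing max(S,T)·P(x,y) over outcomes with S + T = 7 gives 87/124.
E[max(S, T) | S + T = 7] = (87/124) / (9/62) = 29/6.

29/6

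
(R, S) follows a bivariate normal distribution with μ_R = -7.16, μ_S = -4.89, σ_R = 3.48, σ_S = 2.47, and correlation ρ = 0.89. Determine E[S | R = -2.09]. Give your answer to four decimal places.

-1.6873

E[S | R=x] = μ_S + ρ(σ_S/σ_R)(x − μ_R) for jointly normal variables.
E[S | R=-2.09] = -4.89 + (0.89)·(2.47/3.48)·(-2.09 − (-7.16)) = -4.89 + (0.6317)·(5.07) = -1.6873.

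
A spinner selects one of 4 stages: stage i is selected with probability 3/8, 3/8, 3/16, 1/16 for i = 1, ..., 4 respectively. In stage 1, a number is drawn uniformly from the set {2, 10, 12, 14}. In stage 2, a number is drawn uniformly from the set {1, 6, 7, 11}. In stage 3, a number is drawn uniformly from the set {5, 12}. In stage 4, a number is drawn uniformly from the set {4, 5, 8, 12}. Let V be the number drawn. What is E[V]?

509/64

E[V | stage 1] = (2+10+12+14)/4 = 19/2.
E[V | stage 2] = (1+6+7+11)/4 = 25/4.
E[V | stage 3] = (5+12)/2 = 17/2.
E[V | stage 4] = (4+5+8+12)/4 = 29/4.
E[V] = (3/8)·(19/2) + (3/8)·(25/4) + (3/16)·(17/2) + (1/16)·(29/4) = 509/64.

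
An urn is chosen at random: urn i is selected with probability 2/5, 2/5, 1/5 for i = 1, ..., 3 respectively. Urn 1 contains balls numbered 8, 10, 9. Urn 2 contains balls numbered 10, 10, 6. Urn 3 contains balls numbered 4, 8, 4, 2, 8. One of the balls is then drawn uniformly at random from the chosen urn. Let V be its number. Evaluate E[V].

E[V | urn 1] = (8+10+9)/3 = 9.
E[V | urn 2] = (10+10+6)/3 = 26/3.
E[V | urn 3] = (4+8+4+2+8)/5 = 26/5.
E[V] = (2/5)·(9) + (2/5)·(26/3) + (1/5)·(26/5) = 608/75.

608/75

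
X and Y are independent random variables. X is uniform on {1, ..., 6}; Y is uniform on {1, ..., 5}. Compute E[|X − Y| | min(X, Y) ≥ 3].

P(min(X, Y) ≥ 3) = 2/5.
Summing |X−Y|·P(x,y) over outcomes with min(X, Y) ≥ 3 gives 7/15.
E[|X − Y| | min(X, Y) ≥ 3] = (7/15) / (2/5) = 7/6.

7/6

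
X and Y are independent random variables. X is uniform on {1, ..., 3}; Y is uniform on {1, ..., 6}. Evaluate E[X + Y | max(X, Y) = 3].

24/5

Outcomes with max(X, Y) = 3: (1,3), (2,3), (3,1), (3,2), (3,3), each with probability 1/18.
E[X + Y | max(X, Y) = 3] = (4 + 5 + 4 + 5 + 6) / 5 = 24/5.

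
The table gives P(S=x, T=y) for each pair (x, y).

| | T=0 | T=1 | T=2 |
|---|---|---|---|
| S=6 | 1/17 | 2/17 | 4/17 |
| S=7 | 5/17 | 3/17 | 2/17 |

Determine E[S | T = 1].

33/5

P(T = 1) = 5/17.
Σ S·P over the event = 6·(2/17) + 7·(3/17) = 33/17.
E[S | T = 1] = (33/17) / (5/17) = 33/5.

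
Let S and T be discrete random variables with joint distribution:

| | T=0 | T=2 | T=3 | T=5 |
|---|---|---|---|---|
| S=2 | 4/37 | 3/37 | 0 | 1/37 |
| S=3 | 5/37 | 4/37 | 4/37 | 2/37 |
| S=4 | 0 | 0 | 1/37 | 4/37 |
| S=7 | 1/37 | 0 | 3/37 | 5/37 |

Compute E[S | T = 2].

P(T = 2) = 7/37.
Summing S·P(S=x,T=y) over the conditioning event gives 18/37.
E[S | T = 2] = (18/37) / (7/37) = 18/7.

18/7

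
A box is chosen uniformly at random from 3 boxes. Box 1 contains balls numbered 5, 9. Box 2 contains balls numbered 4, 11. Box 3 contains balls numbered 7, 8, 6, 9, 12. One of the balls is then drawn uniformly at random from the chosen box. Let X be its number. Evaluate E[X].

229/30

E[X | box 1] = (5+9)/2 = 7.
E[X | box 2] = (4+11)/2 = 15/2.
E[X | box 3] = (7+8+6+9+12)/5 = 42/5.
E[X] = (1/3)·(7) + (1/3)·(15/2) + (1/3)·(42/5) = 229/30.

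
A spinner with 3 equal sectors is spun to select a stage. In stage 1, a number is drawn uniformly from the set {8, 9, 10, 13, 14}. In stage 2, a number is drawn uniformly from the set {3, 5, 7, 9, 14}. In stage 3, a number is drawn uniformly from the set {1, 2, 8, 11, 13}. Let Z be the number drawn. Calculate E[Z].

127/15

E[Z | stage 1] = (8+9+10+13+14)/5 = 54/5.
E[Z | stage 2] = (3+5+7+9+14)/5 = 38/5.
E[Z | stage 3] = (1+2+8+11+13)/5 = 7.
By the law of total expectation,
E[Z] = (1/3)·(54/5) + (1/3)·(38/5) + (1/3)·(7) = 127/15.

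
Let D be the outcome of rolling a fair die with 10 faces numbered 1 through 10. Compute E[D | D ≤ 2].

3/2

Given D ≤ 2, D is equally likely to be any of {1, 2}.
E[D | D ≤ 2] = (1 + 2) / 2 = 3/2.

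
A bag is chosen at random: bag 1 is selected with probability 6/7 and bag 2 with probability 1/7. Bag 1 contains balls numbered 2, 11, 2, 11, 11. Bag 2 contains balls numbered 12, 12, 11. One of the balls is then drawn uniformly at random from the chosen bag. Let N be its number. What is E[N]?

E[N | bag 1] = (2+11+2+11+11)/5 = 37/5.
E[N | bag 2] = (12+12+11)/3 = 35/3.
E[N] = (6/7)·(37/5) + (1/7)·(35/3) = 841/105.

841/105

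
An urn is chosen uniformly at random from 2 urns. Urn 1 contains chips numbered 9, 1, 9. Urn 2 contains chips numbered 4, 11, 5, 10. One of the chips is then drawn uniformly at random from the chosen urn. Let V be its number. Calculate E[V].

83/12

E[V | urn 1] = (9+1+9)/3 = 19/3.
E[V | urn 2] = (4+11+5+10)/4 = 15/2.
E[V] = (1/2)·(19/3) + (1/2)·(15/2) = 83/12.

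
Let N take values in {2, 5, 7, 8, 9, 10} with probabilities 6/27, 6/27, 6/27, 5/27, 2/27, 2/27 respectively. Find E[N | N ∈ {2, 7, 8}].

P(N ∈ {2, 7, 8}) = 17/27.
Σ over the event: 2·2/9 + 7·2/9 + 8·5/27 = 94/27.
E[N | N ∈ {2, 7, 8}] = (94/27) / (17/27) = 94/17.

94/17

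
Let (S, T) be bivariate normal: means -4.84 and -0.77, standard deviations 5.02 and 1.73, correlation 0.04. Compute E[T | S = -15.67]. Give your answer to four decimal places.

-0.9193

E[T | S=x] = μ_T + ρ(σ_T/σ_S)(x − μ_S) for jointly normal variables.
E[T | S=-15.67] = -0.77 + (0.04)·(1.73/5.02)·(-15.67 − (-4.84)) = -0.77 + (0.013785)·(-10.83) = -0.9193.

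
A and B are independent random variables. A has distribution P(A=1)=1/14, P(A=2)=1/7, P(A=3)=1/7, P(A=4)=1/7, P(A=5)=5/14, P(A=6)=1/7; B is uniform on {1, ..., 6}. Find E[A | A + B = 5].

19/7

P(A + B = 5) = 1/12.
Summing A·P(x,y) over outcomes with A + B = 5 gives 19/84.
E[A | A + B = 5] = (19/84) / (1/12) = 19/7.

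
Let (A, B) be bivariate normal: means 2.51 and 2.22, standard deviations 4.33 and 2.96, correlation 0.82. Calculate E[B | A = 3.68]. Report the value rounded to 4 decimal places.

2.8758

The regression of B on A has slope ρ·σ_B/σ_A and passes through (μ_A, μ_B).
E[B | A=3.68] = 2.22 + (0.82)·(2.96/4.33)·(3.68 − (2.51)) = 2.22 + (0.56055)·(1.17) = 2.8758.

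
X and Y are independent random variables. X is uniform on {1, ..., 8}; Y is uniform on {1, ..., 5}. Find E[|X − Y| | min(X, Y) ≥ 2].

P(min(X, Y) ≥ 2) = 7/10.
Summing |X−Y|·P(x,y) over outcomes with min(X, Y) ≥ 2 gives 31/20.
E[|X − Y| | min(X, Y) ≥ 2] = (31/20) / (7/10) = 31/14.

31/14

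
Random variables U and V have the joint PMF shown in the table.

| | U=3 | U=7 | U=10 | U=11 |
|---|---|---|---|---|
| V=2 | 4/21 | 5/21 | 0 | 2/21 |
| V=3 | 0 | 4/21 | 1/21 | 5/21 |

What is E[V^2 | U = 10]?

9

P(U = 10) = 1/21.
Summing V^2·P(U=x,V=y) over the conditioning event gives 3/7.
E[V^2 | U = 10] = (3/7) / (1/21) = 9.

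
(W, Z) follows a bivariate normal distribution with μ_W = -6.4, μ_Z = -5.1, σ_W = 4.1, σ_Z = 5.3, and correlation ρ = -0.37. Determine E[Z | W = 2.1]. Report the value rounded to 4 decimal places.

-9.1655

E[Z | W=x] = μ_Z + ρ(σ_Z/σ_W)(x − μ_W) for jointly normal variables.
E[Z | W=2.1] = -5.1 + (-0.37)·(5.3/4.1)·(2.1 − (-6.4)) = -5.1 + (-0.47829)·(8.5) = -9.1655.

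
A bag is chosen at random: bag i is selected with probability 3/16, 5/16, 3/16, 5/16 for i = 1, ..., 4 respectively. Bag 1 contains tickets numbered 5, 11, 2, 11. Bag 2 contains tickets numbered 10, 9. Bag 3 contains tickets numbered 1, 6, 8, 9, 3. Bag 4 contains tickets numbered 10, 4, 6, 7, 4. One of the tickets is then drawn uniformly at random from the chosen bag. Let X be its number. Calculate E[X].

2329/320

E[X | bag 1] = (5+11+2+11)/4 = 29/4.
E[X | bag 2] = (10+9)/2 = 19/2.
E[X | bag 3] = (1+6+8+9+3)/5 = 27/5.
E[X | bag 4] = (10+4+6+7+4)/5 = 31/5.
E[X] = (3/16)·(29/4) + (5/16)·(19/2) + (3/16)·(27/5) + (5/16)·(31/5) = 2329/320.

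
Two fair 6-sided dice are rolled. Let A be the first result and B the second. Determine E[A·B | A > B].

35/3

P(A > B) = 5/12.
Summing AB·P(x,y) over outcomes with A > B gives 175/36.
E[A·B | A > B] = (175/36) / (5/12) = 35/3.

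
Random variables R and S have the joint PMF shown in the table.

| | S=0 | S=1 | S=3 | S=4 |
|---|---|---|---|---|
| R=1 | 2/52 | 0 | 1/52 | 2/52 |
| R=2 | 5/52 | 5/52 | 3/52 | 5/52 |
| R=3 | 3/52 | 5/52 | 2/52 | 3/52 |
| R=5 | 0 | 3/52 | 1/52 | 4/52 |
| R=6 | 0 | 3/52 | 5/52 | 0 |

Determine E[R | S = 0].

21/10

P(S = 0) = 5/26.
Summing R·P(R=x,S=y) over the conditioning event gives 21/52.
E[R | S = 0] = (21/52) / (5/26) = 21/10.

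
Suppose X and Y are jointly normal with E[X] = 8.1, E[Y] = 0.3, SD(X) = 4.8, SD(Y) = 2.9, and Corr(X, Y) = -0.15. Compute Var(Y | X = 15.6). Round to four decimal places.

8.2208

The conditional variance in a bivariate normal is σ_Y²(1 − ρ²), independent of x.
Var(Y | X=15.6) = (2.9)²·(1 − (-0.15)²) = 8.41·0.9775 = 8.2208.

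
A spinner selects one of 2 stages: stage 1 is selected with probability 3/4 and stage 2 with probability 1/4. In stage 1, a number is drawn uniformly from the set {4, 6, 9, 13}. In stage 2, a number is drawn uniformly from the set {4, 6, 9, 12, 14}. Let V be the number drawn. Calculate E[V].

33/4

E[V | stage 1] = (4+6+9+13)/4 = 8.
E[V | stage 2] = (4+6+9+12+14)/5 = 9.
By the law of total expectation,
E[V] = (3/4)·(8) + (1/4)·(9) = 33/4.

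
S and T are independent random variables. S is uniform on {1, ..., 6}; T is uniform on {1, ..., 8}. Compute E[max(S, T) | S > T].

P(S > T) = 5/16.
Summing max(S,T)·P(x,y) over outcomes with S > T gives 35/24.
E[max(S, T) | S > T] = (35/24) / (5/16) = 14/3.

14/3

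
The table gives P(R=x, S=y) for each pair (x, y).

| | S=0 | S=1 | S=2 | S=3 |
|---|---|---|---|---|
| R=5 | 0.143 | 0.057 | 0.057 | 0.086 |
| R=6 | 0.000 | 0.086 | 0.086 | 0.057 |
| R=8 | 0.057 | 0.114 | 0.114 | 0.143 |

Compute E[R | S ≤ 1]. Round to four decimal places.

6.3107

P(S ≤ 1) = 0.457.
Σ R·P over the event = 5·(0.143) + 5·(0.057) + 6·(0.086) + 8·(0.057) + 8·(0.114) = 2.884.
E[R | S ≤ 1] = (2.884) / (0.457) = 6.3107.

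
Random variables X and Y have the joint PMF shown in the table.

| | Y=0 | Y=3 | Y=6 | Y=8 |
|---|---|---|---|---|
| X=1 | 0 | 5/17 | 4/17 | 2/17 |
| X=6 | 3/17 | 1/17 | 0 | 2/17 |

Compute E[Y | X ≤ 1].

P(X ≤ 1) = 11/17.
Summing Y·P(X=x,Y=y) over the conditioning event gives 55/17.
E[Y | X ≤ 1] = (55/17) / (11/17) = 5.

5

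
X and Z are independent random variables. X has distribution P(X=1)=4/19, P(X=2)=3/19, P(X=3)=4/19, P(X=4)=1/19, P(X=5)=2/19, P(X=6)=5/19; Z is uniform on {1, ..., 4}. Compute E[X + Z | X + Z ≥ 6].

107/14

P(X + Z ≥ 6) = 21/38.
Summing (X+Z)·P(x,y) over outcomes with X + Z ≥ 6 gives 321/76.
E[X + Z | X + Z ≥ 6] = (321/76) / (21/38) = 107/14.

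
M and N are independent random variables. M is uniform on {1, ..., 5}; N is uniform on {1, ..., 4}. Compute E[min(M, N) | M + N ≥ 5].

33/14

P(M + N ≥ 5) = 7/10.
Summing min(M,N)·P(x,y) over outcomes with M + N ≥ 5 gives 33/20.
E[min(M, N) | M + N ≥ 5] = (33/20) / (7/10) = 33/14.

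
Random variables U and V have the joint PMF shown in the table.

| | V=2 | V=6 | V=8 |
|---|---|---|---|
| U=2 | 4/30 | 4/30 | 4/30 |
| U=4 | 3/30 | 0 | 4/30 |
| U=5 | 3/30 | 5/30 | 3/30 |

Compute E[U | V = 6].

11/3

P(V = 6) = 3/10.
Σ U·P over the event = 2·(4/30) + 5·(5/30) = 11/10.
E[U | V = 6] = (11/10) / (3/10) = 11/3.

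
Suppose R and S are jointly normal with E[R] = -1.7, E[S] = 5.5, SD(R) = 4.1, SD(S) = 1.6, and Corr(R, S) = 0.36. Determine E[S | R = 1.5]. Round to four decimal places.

5.9496

The regression of S on R has slope ρ·σ_S/σ_R and passes through (μ_R, μ_S).
E[S | R=1.5] = 5.5 + (0.36)·(1.6/4.1)·(1.5 − (-1.7)) = 5.5 + (0.14049)·(3.2) = 5.9496.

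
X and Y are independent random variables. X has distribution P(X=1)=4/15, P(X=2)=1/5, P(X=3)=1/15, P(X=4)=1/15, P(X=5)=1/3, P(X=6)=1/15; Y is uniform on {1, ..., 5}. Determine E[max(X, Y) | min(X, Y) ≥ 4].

71/14

P(min(X, Y) ≥ 4) = 14/75.
Summing max(X,Y)·P(x,y) over outcomes with min(X, Y) ≥ 4 gives 71/75.
E[max(X, Y) | min(X, Y) ≥ 4] = (71/75) / (14/75) = 71/14.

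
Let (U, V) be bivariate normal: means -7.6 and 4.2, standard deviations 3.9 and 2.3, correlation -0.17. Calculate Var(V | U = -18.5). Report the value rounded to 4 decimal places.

5.1371

For a bivariate normal, Var(V | U=x) = σ_V²(1 − ρ²).
Var(V | U=-18.5) = (2.3)²·(1 − (-0.17)²) = 5.29·0.9711 = 5.1371.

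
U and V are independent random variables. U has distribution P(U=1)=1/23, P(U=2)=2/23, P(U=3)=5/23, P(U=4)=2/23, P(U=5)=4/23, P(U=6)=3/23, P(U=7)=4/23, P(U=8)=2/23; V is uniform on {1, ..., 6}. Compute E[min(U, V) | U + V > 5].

P(U + V > 5) = 58/69.
Summing min(U,V)·P(x,y) over outcomes with U + V > 5 gives 377/138.
E[min(U, V) | U + V > 5] = (377/138) / (58/69) = 13/4.

13/4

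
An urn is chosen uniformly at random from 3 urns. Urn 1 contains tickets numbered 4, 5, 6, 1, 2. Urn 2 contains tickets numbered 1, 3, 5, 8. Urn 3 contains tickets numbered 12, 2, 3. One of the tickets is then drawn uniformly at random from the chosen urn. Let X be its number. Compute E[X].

E[X | urn 1] = (4+5+6+1+2)/5 = 18/5.
E[X | urn 2] = (1+3+5+8)/4 = 17/4.
E[X | urn 3] = (12+2+3)/3 = 17/3.
E[X] = (1/3)·(18/5) + (1/3)·(17/4) + (1/3)·(17/3) = 811/180.

811/180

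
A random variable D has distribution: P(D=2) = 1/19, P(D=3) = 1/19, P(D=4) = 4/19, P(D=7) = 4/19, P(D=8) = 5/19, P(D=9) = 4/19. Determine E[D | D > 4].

P(D > 4) = 13/19.
Σ over the event: 7·4/19 + 8·5/19 + 9·4/19 = 104/19.
E[D | D > 4] = (104/19) / (13/19) = 8.

8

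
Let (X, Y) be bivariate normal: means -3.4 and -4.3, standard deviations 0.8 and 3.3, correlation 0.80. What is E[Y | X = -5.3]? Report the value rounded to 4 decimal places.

The regression of Y on X has slope ρ·σ_Y/σ_X and passes through (μ_X, μ_Y).
E[Y | X=-5.3] = -4.3 + (0.80)·(3.3/0.8)·(-5.3 − (-3.4)) = -4.3 + (3.3)·(-1.9) = -10.5700.

-10.5700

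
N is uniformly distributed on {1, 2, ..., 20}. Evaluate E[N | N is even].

11

Given N is even, N is equally likely to be any of {2, 4, 6, 8, 10, 12, 14, 16, 18, 20}.
E[N | N is even] = (2 + 4 + 6 + 8 + 10 + 12 + 14 + 16 + 18 + 20) / 10 = 11.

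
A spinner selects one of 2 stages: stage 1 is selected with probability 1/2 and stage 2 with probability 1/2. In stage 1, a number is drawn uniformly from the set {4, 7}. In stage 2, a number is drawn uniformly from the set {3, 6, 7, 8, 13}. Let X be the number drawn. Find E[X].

E[X | stage 1] = (4+7)/2 = 11/2.
E[X | stage 2] = (3+6+7+8+13)/5 = 37/5.
By the law of total expectation,
E[X] = (1/2)·(11/2) + (1/2)·(37/5) = 129/20.

129/20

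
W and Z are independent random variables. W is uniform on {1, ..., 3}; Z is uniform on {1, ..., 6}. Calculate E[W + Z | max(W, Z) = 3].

24/5

P(max(W, Z) = 3) = 5/18.
Summing (W+Z)·P(x,y) over outcomes with max(W, Z) = 3 gives 4/3.
E[W + Z | max(W, Z) = 3] = (4/3) / (5/18) = 24/5.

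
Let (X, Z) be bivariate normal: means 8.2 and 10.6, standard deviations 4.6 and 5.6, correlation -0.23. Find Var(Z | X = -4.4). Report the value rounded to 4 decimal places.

Var(Z | X=x) = (1 − ρ²)·σ_Z².
Var(Z | X=-4.4) = (5.6)²·(1 − (-0.23)²) = 31.36·0.9471 = 29.7011.

29.7011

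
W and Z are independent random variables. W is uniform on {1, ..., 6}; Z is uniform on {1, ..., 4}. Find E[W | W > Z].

32/7

P(W > Z) = 7/12.
Summing W·P(x,y) over outcomes with W > Z gives 8/3.
E[W | W > Z] = (8/3) / (7/12) = 32/7.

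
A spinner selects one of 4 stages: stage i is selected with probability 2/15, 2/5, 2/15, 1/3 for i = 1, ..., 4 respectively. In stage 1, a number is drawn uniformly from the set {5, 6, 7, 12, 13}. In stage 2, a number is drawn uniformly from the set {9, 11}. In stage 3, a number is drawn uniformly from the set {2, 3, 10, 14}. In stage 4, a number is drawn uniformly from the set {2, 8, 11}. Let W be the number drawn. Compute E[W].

1267/150

E[W | stage 1] = (5+6+7+12+13)/5 = 43/5.
E[W | stage 2] = (9+11)/2 = 10.
E[W | stage 3] = (2+3+10+14)/4 = 29/4.
E[W | stage 4] = (2+8+11)/3 = 7.
E[W] = (2/15)·(43/5) + (2/5)·(10) + (2/15)·(29/4) + (1/3)·(7) = 1267/150.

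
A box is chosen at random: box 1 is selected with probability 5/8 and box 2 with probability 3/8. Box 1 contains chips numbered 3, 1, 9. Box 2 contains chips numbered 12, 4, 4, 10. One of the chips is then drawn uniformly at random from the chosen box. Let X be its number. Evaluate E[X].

265/48

E[X | box 1] = (3+1+9)/3 = 13/3.
E[X | box 2] = (12+4+4+10)/4 = 15/2.
E[X] = (5/8)·(13/3) + (3/8)·(15/2) = 265/48.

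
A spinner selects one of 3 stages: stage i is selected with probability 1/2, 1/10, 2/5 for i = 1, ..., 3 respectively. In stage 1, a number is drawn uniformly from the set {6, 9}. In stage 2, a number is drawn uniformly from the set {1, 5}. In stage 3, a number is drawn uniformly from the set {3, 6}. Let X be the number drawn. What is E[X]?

E[X | stage 1] = (6+9)/2 = 15/2.
E[X | stage 2] = (1+5)/2 = 3.
E[X | stage 3] = (3+6)/2 = 9/2.
E[X] = (1/2)·(15/2) + (1/10)·(3) + (2/5)·(9/2) = 117/20.

117/20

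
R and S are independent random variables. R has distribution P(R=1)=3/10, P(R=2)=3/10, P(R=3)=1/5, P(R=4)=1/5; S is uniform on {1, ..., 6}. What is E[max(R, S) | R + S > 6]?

119/23

P(R + S > 6) = 23/60.
Summing max(R,S)·P(x,y) over outcomes with R + S > 6 gives 119/60.
E[max(R, S) | R + S > 6] = (119/60) / (23/60) = 119/23.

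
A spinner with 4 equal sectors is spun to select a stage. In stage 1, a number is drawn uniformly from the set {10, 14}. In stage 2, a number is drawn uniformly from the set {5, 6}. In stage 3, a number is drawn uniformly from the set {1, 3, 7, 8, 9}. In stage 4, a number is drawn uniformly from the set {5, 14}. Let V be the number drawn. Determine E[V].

E[V | stage 1] = (10+14)/2 = 12.
E[V | stage 2] = (5+6)/2 = 11/2.
E[V | stage 3] = (1+3+7+8+9)/5 = 28/5.
E[V | stage 4] = (5+14)/2 = 19/2.
By the law of total expectation,
E[V] = (1/4)·(12) + (1/4)·(11/2) + (1/4)·(28/5) + (1/4)·(19/2) = 163/20.

163/20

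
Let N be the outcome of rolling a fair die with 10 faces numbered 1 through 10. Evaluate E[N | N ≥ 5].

Given N ≥ 5, N is equally likely to be any of {5, 6, 7, 8, 9, 10}.
E[N | N ≥ 5] = (5 + 6 + 7 + 8 + 9 + 10) / 6 = 15/2.

15/2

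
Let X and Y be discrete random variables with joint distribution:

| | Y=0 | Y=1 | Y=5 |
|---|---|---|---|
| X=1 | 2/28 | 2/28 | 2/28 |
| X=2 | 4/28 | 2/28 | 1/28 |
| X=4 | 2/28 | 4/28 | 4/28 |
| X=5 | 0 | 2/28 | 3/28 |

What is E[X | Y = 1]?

P(Y = 1) = 5/14.
Summing X·P(X=x,Y=y) over the conditioning event gives 8/7.
E[X | Y = 1] = (8/7) / (5/14) = 16/5.

16/5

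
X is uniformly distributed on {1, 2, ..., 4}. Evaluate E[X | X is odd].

Given X is odd, X is equally likely to be any of {1, 3}.
E[X | X is odd] = (1 + 3) / 2 = 2.

2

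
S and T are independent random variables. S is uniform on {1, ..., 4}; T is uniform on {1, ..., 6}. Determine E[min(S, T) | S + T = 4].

4/3

Outcomes with S + T = 4: (1,3), (2,2), (3,1), each with probability 1/24.
E[min(S, T) | S + T = 4] = (1 + 2 + 1) / 3 = 4/3.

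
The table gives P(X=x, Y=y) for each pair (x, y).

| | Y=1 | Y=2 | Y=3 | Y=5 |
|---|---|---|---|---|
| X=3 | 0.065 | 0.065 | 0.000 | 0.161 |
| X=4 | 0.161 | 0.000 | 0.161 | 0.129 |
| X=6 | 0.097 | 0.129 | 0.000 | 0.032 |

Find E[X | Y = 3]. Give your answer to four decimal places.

4.0000

P(Y = 3) = 0.161.
Σ X·P over the event = 4·(0.161) = 0.644.
E[X | Y = 3] = (0.644) / (0.161) = 4.0000.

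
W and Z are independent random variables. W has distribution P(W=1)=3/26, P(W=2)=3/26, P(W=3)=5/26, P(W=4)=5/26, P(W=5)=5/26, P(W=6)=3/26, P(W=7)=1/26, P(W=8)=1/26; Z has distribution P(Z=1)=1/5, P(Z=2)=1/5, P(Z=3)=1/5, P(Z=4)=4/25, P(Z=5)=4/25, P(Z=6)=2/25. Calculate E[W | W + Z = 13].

P(W + Z = 13) = 3/325.
Summing W·P(x,y) over outcomes with W + Z = 13 gives 23/325.
E[W | W + Z = 13] = (23/325) / (3/325) = 23/3.

23/3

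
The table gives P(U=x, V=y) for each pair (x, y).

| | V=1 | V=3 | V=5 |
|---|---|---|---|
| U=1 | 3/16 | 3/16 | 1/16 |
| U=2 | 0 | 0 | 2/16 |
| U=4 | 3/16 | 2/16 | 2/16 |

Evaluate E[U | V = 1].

P(V = 1) = 3/8.
Σ U·P over the event = 1·(3/16) + 4·(3/16) = 15/16.
E[U | V = 1] = (15/16) / (3/8) = 5/2.

5/2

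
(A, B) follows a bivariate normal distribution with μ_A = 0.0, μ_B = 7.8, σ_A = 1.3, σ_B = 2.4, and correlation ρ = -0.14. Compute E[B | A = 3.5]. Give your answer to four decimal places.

6.8954

The regression of B on A has slope ρ·σ_B/σ_A and passes through (μ_A, μ_B).
E[B | A=3.5] = 7.8 + (-0.14)·(2.4/1.3)·(3.5 − (0.0)) = 7.8 + (-0.25846)·(3.5) = 6.8954.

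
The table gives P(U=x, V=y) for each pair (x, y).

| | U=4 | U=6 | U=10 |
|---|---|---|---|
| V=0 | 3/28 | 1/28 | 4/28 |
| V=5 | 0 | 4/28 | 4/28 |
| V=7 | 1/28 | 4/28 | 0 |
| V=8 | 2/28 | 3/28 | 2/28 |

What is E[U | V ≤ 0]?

29/4

P(V ≤ 0) = 2/7.
Σ U·P over the event = 4·(3/28) + 6·(1/28) + 10·(4/28) = 29/14.
E[U | V ≤ 0] = (29/14) / (2/7) = 29/4.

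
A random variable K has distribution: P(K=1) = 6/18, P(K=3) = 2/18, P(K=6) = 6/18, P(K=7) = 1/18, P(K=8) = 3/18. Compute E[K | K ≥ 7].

P(K ≥ 7) = 2/9.
Σ over the event: 7·1/18 + 8·1/6 = 31/18.
E[K | K ≥ 7] = (31/18) / (2/9) = 31/4.

31/4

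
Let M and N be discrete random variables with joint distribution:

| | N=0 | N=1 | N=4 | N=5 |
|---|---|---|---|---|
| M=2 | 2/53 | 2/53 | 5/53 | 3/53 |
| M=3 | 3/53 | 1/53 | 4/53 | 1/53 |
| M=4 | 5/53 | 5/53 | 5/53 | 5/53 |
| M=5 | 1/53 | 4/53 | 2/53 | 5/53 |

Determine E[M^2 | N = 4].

P(N = 4) = 16/53.
Summing M^2·P(M=x,N=y) over the conditioning event gives 186/53.
E[M^2 | N = 4] = (186/53) / (16/53) = 93/8.

93/8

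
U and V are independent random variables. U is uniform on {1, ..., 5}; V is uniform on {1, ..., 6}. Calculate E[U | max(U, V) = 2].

Outcomes with max(U, V) = 2: (1,2), (2,1), (2,2), each with probability 1/30.
E[U | max(U, V) = 2] = (1 + 2 + 2) / 3 = 5/3.

5/3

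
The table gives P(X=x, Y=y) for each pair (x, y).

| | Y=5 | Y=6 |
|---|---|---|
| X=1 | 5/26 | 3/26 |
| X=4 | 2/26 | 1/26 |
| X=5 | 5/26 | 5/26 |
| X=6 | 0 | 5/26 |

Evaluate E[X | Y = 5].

19/6

P(Y = 5) = 6/13.
Σ X·P over the event = 1·(5/26) + 4·(2/26) + 5·(5/26) = 19/13.
E[X | Y = 5] = (19/13) / (6/13) = 19/6.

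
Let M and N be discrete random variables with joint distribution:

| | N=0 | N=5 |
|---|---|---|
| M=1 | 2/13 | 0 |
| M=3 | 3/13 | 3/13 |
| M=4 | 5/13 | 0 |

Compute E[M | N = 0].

31/10

P(N = 0) = 10/13.
Σ M·P over the event = 1·(2/13) + 3·(3/13) + 4·(5/13) = 31/13.
E[M | N = 0] = (31/13) / (10/13) = 31/10.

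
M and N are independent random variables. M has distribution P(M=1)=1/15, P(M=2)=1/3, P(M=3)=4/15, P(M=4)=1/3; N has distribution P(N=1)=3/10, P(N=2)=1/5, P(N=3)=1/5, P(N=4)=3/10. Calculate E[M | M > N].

P(M > N) = 7/15.
Summing M·P(x,y) over outcomes with M > N gives 23/15.
E[M | M > N] = (23/15) / (7/15) = 23/7.

23/7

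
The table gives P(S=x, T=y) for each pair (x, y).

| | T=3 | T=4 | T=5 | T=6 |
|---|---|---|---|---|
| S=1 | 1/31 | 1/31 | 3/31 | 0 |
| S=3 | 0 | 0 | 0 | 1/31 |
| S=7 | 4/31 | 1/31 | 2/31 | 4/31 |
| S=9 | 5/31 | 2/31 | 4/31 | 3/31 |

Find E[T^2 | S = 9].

P(S = 9) = 14/31.
Summing T^2·P(S=x,T=y) over the conditioning event gives 285/31.
E[T^2 | S = 9] = (285/31) / (14/31) = 285/14.

285/14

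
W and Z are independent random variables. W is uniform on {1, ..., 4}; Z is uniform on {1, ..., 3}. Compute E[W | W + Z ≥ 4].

Outcomes with W + Z ≥ 4: (1,3), (2,2), (2,3), (3,1), (3,2), (3,3), (4,1), (4,2), (4,3), each with probability 1/12.
E[W | W + Z ≥ 4] = (1 + 2 + 2 + 3 + 3 + 3 + 4 + 4 + 4) / 9 = 26/9.

26/9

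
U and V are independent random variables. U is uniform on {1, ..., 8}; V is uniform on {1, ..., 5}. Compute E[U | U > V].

P(U > V) = 5/8.
Summing U·P(x,y) over outcomes with U > V gives 29/8.
E[U | U > V] = (29/8) / (5/8) = 29/5.

29/5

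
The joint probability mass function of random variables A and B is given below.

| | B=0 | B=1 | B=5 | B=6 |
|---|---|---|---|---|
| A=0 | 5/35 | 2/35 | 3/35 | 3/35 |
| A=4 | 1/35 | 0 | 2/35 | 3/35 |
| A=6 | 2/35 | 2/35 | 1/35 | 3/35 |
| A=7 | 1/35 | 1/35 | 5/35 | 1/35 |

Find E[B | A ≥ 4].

P(A ≥ 4) = 22/35.
Summing B·P(A=x,B=y) over the conditioning event gives 17/7.
E[B | A ≥ 4] = (17/7) / (22/35) = 85/22.

85/22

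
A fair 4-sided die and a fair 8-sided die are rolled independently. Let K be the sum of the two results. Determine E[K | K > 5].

P(K > 5) = 11/16.
Σ over the event: 6·1/8 + 7·1/8 + 8·1/8 + 9·1/8 + 10·3/32 + 11·1/16 + 12·1/32 = 23/4.
E[K | K > 5] = (23/4) / (11/16) = 92/11.

92/11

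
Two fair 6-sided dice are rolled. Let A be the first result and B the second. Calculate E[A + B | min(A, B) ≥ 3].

9

P(min(A, B) ≥ 3) = 4/9.
Summing (A+B)·P(x,y) over outcomes with min(A, B) ≥ 3 gives 4.
E[A + B | min(A, B) ≥ 3] = (4) / (4/9) = 9.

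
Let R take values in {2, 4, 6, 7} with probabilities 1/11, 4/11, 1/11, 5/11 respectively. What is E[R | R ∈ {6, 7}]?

41/6

P(R ∈ {6, 7}) = 6/11.
Σ over the event: 6·1/11 + 7·5/11 = 41/11.
E[R | R ∈ {6, 7}] = (41/11) / (6/11) = 41/6.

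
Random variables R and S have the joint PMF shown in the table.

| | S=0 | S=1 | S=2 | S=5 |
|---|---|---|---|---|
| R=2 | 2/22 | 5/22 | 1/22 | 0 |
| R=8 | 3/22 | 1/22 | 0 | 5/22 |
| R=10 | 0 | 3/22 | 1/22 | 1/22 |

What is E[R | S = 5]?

P(S = 5) = 3/11.
Σ R·P over the event = 8·(5/22) + 10·(1/22) = 25/11.
E[R | S = 5] = (25/11) / (3/11) = 25/3.

25/3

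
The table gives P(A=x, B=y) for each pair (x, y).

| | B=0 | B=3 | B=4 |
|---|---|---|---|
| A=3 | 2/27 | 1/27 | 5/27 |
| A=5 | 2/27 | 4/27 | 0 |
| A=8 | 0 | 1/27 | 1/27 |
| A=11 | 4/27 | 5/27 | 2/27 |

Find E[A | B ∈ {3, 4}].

P(B ∈ {3, 4}) = 19/27.
Σ A·P over the event = 3·(1/27) + 3·(5/27) + 5·(4/27) + 8·(1/27) + 8·(1/27) + 11·(5/27) + 11·(2/27) = 131/27.
E[A | B ∈ {3, 4}] = (131/27) / (19/27) = 131/19.

131/19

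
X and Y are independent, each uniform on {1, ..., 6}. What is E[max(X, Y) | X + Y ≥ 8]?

P(X + Y ≥ 8) = 5/12.
Summing max(X,Y)·P(x,y) over outcomes with X + Y ≥ 8 gives 83/36.
E[max(X, Y) | X + Y ≥ 8] = (83/36) / (5/12) = 83/15.

83/15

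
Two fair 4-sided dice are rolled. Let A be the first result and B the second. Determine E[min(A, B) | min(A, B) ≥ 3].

13/4

Outcomes with min(A, B) ≥ 3: (3,3), (3,4), (4,3), (4,4), each with probability 1/16.
E[min(A, B) | min(A, B) ≥ 3] = (3 + 3 + 3 + 4) / 4 = 13/4.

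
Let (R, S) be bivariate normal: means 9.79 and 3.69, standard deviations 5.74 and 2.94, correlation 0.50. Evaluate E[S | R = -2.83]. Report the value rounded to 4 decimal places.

0.4580

For a bivariate normal, E[S | R=x] = μ_S + ρ·(σ_S/σ_R)·(x − μ_R).
E[S | R=-2.83] = 3.69 + (0.50)·(2.94/5.74)·(-2.83 − (9.79)) = 3.69 + (0.2561)·(-12.62) = 0.4580.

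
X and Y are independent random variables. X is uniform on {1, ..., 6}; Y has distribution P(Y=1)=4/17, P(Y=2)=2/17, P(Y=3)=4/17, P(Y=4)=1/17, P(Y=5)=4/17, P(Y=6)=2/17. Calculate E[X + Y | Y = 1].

9/2

P(Y = 1) = 4/17.
Summing (X+Y)·P(x,y) over outcomes with Y = 1 gives 18/17.
E[X + Y | Y = 1] = (18/17) / (4/17) = 9/2.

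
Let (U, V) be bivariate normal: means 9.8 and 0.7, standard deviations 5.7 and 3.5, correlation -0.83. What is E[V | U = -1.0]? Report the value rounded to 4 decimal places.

6.2042

For a bivariate normal, E[V | U=x] = μ_V + ρ·(σ_V/σ_U)·(x − μ_U).
E[V | U=-1.0] = 0.7 + (-0.83)·(3.5/5.7)·(-1.0 − (9.8)) = 0.7 + (-0.50965)·(-10.8) = 6.2042.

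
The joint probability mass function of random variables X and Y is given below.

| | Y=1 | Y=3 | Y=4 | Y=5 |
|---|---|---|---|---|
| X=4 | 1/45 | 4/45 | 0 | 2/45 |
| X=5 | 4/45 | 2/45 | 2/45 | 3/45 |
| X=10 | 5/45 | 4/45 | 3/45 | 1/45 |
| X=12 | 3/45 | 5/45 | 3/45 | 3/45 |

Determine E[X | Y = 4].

P(Y = 4) = 8/45.
Σ X·P over the event = 5·(2/45) + 10·(3/45) + 12·(3/45) = 76/45.
E[X | Y = 4] = (76/45) / (8/45) = 19/2.

19/2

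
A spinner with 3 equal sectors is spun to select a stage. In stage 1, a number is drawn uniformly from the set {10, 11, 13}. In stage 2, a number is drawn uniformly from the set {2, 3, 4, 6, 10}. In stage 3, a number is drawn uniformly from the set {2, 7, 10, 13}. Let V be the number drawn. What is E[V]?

73/9

E[V | stage 1] = (10+11+13)/3 = 34/3.
E[V | stage 2] = (2+3+4+6+10)/5 = 5.
E[V | stage 3] = (2+7+10+13)/4 = 8.
By the law of total expectation,
E[V] = (1/3)·(34/3) + (1/3)·(5) + (1/3)·(8) = 73/9.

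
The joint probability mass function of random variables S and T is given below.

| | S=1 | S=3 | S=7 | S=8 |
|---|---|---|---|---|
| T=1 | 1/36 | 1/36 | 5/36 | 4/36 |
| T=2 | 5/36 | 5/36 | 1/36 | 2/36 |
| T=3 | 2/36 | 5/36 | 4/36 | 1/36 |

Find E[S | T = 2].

43/13

P(T = 2) = 13/36.
Summing S·P(S=x,T=y) over the conditioning event gives 43/36.
E[S | T = 2] = (43/36) / (13/36) = 43/13.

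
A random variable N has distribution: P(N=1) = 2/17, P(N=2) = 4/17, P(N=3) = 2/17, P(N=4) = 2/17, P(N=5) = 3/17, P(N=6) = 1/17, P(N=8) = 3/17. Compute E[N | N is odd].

P(N is odd) = 7/17.
Σ over the event: 1·2/17 + 3·2/17 + 5·3/17 = 23/17.
E[N | N is odd] = (23/17) / (7/17) = 23/7.

23/7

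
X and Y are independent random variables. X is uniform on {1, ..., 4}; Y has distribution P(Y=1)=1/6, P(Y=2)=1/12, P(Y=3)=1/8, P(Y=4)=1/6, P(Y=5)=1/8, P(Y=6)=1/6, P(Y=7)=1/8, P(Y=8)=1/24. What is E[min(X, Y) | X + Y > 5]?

21/8

P(X + Y > 5) = 2/3.
Summing min(X,Y)·P(x,y) over outcomes with X + Y > 5 gives 7/4.
E[min(X, Y) | X + Y > 5] = (7/4) / (2/3) = 21/8.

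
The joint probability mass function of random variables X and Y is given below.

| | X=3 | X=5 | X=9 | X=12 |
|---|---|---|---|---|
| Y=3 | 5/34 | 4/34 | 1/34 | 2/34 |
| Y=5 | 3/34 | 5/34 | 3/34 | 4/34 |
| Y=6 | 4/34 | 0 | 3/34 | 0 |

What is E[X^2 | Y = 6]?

P(Y = 6) = 7/34.
Σ X^2·P over the event = 9·(4/34) + 81·(3/34) = 279/34.
E[X^2 | Y = 6] = (279/34) / (7/34) = 279/7.

279/7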